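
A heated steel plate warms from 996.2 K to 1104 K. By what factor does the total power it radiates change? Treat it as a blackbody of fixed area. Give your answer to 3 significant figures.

P₂/P₁ ≈ 1.51

P ∝ T⁴, so P₂/P₁ = (T₂/T₁)⁴ = (1104/996.2)⁴ = (1.10821)⁴ = 1.51.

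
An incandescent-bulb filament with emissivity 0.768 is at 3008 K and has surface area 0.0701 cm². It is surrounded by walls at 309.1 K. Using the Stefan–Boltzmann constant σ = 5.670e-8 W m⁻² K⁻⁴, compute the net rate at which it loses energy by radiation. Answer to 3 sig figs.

Area A = 0.0701 cm² = 7.01×10⁻⁶ m².
Net radiated power P_net = εσA(T⁴ − T₀⁴) = 0.768×5.670×10⁻⁸×7.01×10⁻⁶×(3008⁴ − 309.1⁴).
T⁴ − T₀⁴ = 8.18675×10¹³ − 9.12843×10⁹ = 8.18584×10¹³ K⁴, so P_net = 25.0 W.

Net loss ≈ 25.0 W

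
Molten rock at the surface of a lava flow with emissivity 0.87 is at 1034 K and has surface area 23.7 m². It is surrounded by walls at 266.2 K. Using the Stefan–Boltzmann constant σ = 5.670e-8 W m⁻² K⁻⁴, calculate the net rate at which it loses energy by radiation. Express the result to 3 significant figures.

Area A = 23.7 m².
Net radiated power P_net = εσA(T⁴ − T₀⁴) = 0.87×5.670×10⁻⁸×23.7×(1034⁴ − 266.2⁴).
T⁴ − T₀⁴ = 1.14309×10¹² − 5.02149×10⁹ = 1.13807×10¹² K⁴, so P_net = 1.33×10⁶ W.

Net loss ≈ 1.33×10⁶ W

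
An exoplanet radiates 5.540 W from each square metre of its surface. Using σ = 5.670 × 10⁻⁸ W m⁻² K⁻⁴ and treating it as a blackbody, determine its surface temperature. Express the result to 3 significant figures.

I = σT⁴, so T = (I/σ)^(1/4) = (5.540/(5.670×10⁻⁸))^(1/4) = 99.4 K.

T ≈ 99.4 K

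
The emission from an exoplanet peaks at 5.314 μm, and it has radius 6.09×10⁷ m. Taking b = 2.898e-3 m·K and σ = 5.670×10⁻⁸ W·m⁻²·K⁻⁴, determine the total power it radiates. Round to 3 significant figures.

P ≈ 2.34×10²⁰ W

Wien's law: T = b/λ_max = 2.898×10⁻³/5.314×10⁻⁶ = 545.352 K.
Surface area A = 4πR² = 4π(6.09×10⁷ m)² = 4.66063×10¹⁶ m².
Then P = σAT⁴ = 5.670×10⁻⁸×4.66063×10¹⁶×(545.352)⁴ = 2.34×10²⁰ W.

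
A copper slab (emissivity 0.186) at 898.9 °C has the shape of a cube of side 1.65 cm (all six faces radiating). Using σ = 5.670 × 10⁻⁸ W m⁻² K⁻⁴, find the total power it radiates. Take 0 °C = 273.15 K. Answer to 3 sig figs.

T = 898.9 °C + 273.15 = 1172.05 K.
Area A = 6s² = 6×(0.0165 m)² = 1.6335×10⁻³ m².
P = εσAT⁴ = 0.186 × 5.670×10⁻⁸ × 1.6335×10⁻³ × (1172.05)⁴ = 32.5 W.

P ≈ 32.5 W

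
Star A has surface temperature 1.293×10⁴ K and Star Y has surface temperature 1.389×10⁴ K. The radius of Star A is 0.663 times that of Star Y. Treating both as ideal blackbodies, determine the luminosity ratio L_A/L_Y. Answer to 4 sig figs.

L_A/L_Y ≈ 0.3301

L ∝ R²T⁴, so L_A/L_Y = (R_A/R_Y)²(T_A/T_Y)⁴ = (0.663)² × (1.293×10⁴/1.389×10⁴)⁴ = 0.439569 × 0.750905 = 0.3301.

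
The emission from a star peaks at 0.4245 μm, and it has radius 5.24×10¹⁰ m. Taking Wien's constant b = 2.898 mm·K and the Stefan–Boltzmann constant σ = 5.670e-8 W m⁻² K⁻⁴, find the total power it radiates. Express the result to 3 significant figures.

P ≈ 4.25×10³⁰ W

Wien's law: T = b/λ_max = 2.898×10⁻³/4.245×10⁻⁷ = 6826.86 K.
Surface area A = 4πR² = 4π(5.24×10¹⁰ m)² = 3.45042×10²² m².
Then P = σAT⁴ = 5.670×10⁻⁸×3.45042×10²²×(6826.86)⁴ = 4.25×10³⁰ W.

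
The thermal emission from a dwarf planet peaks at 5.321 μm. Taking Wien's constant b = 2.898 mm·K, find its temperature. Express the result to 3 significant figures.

T ≈ 545 K

Wien's law gives T = b/λ_max = (2.898×10⁻³ m·K)/(5.321×10⁻⁶ m) = 545 K.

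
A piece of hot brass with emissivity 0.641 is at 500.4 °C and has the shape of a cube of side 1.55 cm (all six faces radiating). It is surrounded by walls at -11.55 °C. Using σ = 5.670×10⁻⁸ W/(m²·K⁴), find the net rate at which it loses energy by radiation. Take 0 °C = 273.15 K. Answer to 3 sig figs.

T = 500.4 °C + 273.15 = 773.55 K.
Surroundings: T = -11.55 °C + 273.15 = 261.60 K.
Area A = 6s² = 6×(0.0155 m)² = 1.4415×10⁻³ m².
Net radiated power P_net = εσA(T⁴ − T₀⁴) = 0.641×5.670×10⁻⁸×1.4415×10⁻³×(773.55⁴ − 261.60⁴).
T⁴ − T₀⁴ = 3.58058×10¹¹ − 4.68329×10⁹ = 3.53375×10¹¹ K⁴, so P_net = 18.5 W.

Net loss ≈ 18.5 W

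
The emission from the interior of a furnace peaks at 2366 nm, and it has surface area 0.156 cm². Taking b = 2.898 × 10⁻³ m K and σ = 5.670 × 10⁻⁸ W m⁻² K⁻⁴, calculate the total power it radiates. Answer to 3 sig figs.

Wien's law: T = b/λ_max = 2.898×10⁻³/2.366×10⁻⁶ = 1224.85 K.
Area A = 0.156 cm² = 1.56×10⁻⁵ m².
Then P = σAT⁴ = 5.670×10⁻⁸×1.56×10⁻⁵×(1224.85)⁴ = 1.99 W.

P ≈ 1.99 W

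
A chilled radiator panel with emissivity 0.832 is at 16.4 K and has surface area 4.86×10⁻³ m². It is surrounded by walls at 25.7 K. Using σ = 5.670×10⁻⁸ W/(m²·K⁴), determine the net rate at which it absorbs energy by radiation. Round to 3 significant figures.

Area A = 4.86×10⁻³ m².
Net radiated power P_net = εσA(T⁴ − T₀⁴) = 0.832×5.670×10⁻⁸×4.86×10⁻³×(16.4⁴ − 25.7⁴).
T⁴ − T₀⁴ = 72339.5 − 4.36247×10⁵ = -3.63908×10⁵ K⁴, so P_net = -8.34×10⁻⁵ W — negative, meaning a net gain of 8.34×10⁻⁵ W.

Net gain ≈ 8.34×10⁻⁵ W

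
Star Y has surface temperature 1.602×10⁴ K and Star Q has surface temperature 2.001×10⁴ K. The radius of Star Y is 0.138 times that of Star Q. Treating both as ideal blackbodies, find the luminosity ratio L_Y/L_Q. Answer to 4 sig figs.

L_Y/L_Q ≈ 7.824×10⁻³

L ∝ R²T⁴, so L_Y/L_Q = (R_Y/R_Q)²(T_Y/T_Q)⁴ = (0.138)² × (1.602×10⁴/2.001×10⁴)⁴ = 0.019044 × 0.410830 = 7.824×10⁻³.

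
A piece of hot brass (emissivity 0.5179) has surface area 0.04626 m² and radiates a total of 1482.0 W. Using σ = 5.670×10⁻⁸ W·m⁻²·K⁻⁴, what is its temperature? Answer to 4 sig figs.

Area A = 0.04626 m².
P = εσAT⁴ ⇒ T = (P/(εσA))^(1/4) = (1482.0/(0.5179×5.670×10⁻⁸×0.04626))^(1/4) = 1022 K.

T ≈ 1022 K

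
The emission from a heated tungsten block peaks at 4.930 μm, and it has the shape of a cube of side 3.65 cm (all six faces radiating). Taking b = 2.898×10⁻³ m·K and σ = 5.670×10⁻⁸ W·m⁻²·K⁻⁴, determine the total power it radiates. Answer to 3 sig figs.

P ≈ 54.1 W

Wien's law: T = b/λ_max = 2.898×10⁻³/4.930×10⁻⁶ = 587.830 K.
Area A = 6s² = 6×(0.0365 m)² = 7.9935×10⁻³ m².
Then P = σAT⁴ = 5.670×10⁻⁸×7.9935×10⁻³×(587.830)⁴ = 54.1 W.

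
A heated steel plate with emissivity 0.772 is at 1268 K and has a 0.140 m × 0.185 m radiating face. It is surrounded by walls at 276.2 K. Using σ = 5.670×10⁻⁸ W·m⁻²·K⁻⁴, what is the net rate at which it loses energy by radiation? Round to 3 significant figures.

Area A = 0.140 × 0.185 = 0.0259 m².
Net radiated power P_net = εσA(T⁴ − T₀⁴) = 0.772×5.670×10⁻⁸×0.0259×(1268⁴ − 276.2⁴).
T⁴ − T₀⁴ = 2.58510×10¹² − 5.81962×10⁹ = 2.57928×10¹² K⁴, so P_net = 2.92×10³ W.

Net loss ≈ 2.92×10³ W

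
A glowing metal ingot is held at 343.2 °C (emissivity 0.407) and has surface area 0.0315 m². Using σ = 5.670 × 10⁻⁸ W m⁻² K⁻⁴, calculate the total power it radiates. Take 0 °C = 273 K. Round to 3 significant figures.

T = 343.2 °C + 273 = 616.2 K.
Area A = 0.0315 m².
P = εσAT⁴ = 0.407 × 5.670×10⁻⁸ × 0.0315 × (616.2)⁴ = 105 W.

P ≈ 105 W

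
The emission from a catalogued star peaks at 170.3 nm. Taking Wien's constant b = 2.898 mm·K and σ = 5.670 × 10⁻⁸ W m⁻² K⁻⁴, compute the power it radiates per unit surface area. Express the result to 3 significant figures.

Wien's law: T = b/λ_max = 2.898×10⁻³/1.703×10⁻⁷ = 17017.0 K.
Then I = σT⁴ = 5.670×10⁻⁸×(17017.0)⁴ = 4.75×10⁹ W/m².

I ≈ 4.75×10⁹ W/m²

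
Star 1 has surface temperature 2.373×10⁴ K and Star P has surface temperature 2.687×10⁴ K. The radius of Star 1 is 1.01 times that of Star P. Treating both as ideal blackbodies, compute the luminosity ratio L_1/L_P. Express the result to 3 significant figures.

L ∝ R²T⁴, so L_1/L_P = (R_1/R_P)²(T_1/T_P)⁴ = (1.01)² × (2.373×10⁴/2.687×10⁴)⁴ = 1.0201 × 0.608303 = 0.621.

L_1/L_P ≈ 0.621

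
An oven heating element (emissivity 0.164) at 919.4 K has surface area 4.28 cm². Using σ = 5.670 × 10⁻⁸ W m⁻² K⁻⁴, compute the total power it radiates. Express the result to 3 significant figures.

Area A = 4.28 cm² = 4.28×10⁻⁴ m².
P = εσAT⁴ = 0.164 × 5.670×10⁻⁸ × 4.28×10⁻⁴ × (919.4)⁴ = 2.84 W.

P ≈ 2.84 W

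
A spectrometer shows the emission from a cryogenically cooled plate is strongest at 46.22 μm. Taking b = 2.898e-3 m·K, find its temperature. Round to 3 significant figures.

Wien's law gives T = b/λ_max = (2.898×10⁻³ m·K)/(4.622×10⁻⁵ m) = 62.7 K.

T ≈ 62.7 K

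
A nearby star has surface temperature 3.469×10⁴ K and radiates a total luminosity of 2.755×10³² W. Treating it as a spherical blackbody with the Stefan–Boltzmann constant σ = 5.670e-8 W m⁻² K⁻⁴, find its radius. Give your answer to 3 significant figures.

L = 4πR²σT⁴ ⇒ R = √(L/(4πσT⁴)).
σT⁴ = 8.21108×10¹⁰ W/m², so R = √(2.755×10³²/(4π×8.21108×10¹⁰)) = 1.63×10¹⁰ m.

R ≈ 1.63×10¹⁰ m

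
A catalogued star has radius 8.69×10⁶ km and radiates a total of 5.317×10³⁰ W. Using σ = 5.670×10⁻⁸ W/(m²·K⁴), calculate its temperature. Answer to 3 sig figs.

T ≈ 1.77×10⁴ K

Surface area A = 4πR² = 4π(8.69×10⁹ m)² = 9.48963×10²⁰ m².
P = σAT⁴ ⇒ T = (P/(σA))^(1/4) = (5.317×10³⁰/(5.670×10⁻⁸×9.48963×10²⁰))^(1/4) = 1.77×10⁴ K.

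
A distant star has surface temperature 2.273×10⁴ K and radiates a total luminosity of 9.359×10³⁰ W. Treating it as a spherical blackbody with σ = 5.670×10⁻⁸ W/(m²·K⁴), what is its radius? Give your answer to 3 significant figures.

R ≈ 7.01×10⁹ m

L = 4πR²σT⁴ ⇒ R = √(L/(4πσT⁴)).
σT⁴ = 1.51349×10¹⁰ W/m², so R = √(9.359×10³⁰/(4π×1.51349×10¹⁰)) = 7.01×10⁹ m.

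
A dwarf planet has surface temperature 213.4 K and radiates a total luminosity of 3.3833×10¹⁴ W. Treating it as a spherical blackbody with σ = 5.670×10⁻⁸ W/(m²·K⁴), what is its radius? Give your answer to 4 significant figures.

L = 4πR²σT⁴ ⇒ R = √(L/(4πσT⁴)).
σT⁴ = 117.587 W/m², so R = √(3.3833×10¹⁴/(4π×117.587)) = 4.785×10⁵ m.

R ≈ 4.785×10⁵ m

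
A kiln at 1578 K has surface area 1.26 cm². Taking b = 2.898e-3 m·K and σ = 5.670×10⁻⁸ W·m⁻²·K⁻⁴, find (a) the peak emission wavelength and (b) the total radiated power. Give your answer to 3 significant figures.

λ_max ≈ 1.84 μm; P ≈ 44.3 W

(a) λ_max = b/T = 2.898×10⁻³/1578 = 1.837×10⁻⁶ m = 1.84 μm.
Area A = 1.26 cm² = 1.26×10⁻⁴ m².
(b) P = σAT⁴ = 5.670×10⁻⁸×1.26×10⁻⁴×(1578)⁴ = 44.3 W.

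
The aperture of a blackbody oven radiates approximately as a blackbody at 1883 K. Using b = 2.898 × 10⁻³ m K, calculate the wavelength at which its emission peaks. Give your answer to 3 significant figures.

λ_max ≈ 1.54 μm

Wien's displacement law: λ_max = b/T = (2.898×10⁻³ m·K)/(1883 K) = 1.539×10⁻⁶ m.
That is 1.54 μm, in the infrared range.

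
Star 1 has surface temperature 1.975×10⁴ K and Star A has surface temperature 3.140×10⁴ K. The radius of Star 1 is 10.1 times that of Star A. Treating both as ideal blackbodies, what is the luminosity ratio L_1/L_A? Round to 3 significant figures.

L_1/L_A ≈ 16.0

L ∝ R²T⁴, so L_1/L_A = (R_1/R_A)²(T_1/T_A)⁴ = (10.1)² × (1.975×10⁴/3.140×10⁴)⁴ = 102.01 × 0.156513 = 16.0.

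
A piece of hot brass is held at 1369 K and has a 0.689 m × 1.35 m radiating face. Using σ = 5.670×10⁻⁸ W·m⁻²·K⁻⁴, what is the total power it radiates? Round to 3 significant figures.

P ≈ 1.85×10⁵ W

Area A = 0.689 × 1.35 = 0.93015 m².
P = σAT⁴ = 5.670×10⁻⁸ × 0.93015 × (1369)⁴ = 1.85×10⁵ W.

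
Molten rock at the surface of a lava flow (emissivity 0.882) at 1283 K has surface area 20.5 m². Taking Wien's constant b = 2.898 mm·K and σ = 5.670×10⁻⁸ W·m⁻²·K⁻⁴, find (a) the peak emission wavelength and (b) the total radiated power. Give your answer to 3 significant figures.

(a) λ_max = b/T = 2.898×10⁻³/1283 = 2.259×10⁻⁶ m = 2.26×10³ nm.
Area A = 20.5 m².
(b) P = εσAT⁴ = 0.882×5.670×10⁻⁸×20.5×(1283)⁴ = 2.78×10⁶ W.

λ_max ≈ 2.26×10³ nm; P ≈ 2.78×10⁶ W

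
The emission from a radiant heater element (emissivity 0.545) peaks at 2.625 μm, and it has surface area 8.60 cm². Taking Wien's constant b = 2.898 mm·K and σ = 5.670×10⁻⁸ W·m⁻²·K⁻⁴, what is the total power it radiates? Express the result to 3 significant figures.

Wien's law: T = b/λ_max = 2.898×10⁻³/2.625×10⁻⁶ = 1104.00 K.
Area A = 8.60 cm² = 8.60×10⁻⁴ m².
Then P = εσAT⁴ = 0.545×5.670×10⁻⁸×8.60×10⁻⁴×(1104.00)⁴ = 39.5 W.

P ≈ 39.5 W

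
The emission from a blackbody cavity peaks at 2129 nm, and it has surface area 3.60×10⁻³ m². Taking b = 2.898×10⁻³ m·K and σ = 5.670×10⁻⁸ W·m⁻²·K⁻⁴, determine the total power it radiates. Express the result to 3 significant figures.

Wien's law: T = b/λ_max = 2.898×10⁻³/2.129×10⁻⁶ = 1361.20 K.
Area A = 3.60×10⁻³ m².
Then P = σAT⁴ = 5.670×10⁻⁸×3.60×10⁻³×(1361.20)⁴ = 701 W.

P ≈ 701 W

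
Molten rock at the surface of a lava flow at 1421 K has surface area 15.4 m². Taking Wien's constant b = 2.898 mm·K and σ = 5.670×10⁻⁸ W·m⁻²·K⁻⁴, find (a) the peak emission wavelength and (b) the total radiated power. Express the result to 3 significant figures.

λ_max ≈ 2.04×10³ nm; P ≈ 3.56×10⁶ W

(a) λ_max = b/T = 2.898×10⁻³/1421 = 2.039×10⁻⁶ m = 2.04×10³ nm.
Area A = 15.4 m².
(b) P = σAT⁴ = 5.670×10⁻⁸×15.4×(1421)⁴ = 3.56×10⁶ W.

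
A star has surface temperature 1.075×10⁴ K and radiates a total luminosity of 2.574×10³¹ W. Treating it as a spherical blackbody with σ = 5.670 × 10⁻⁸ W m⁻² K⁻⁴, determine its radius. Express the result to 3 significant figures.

R ≈ 5.20×10¹⁰ m

L = 4πR²σT⁴ ⇒ R = √(L/(4πσT⁴)).
σT⁴ = 7.57211×10⁸ W/m², so R = √(2.574×10³¹/(4π×7.57211×10⁸)) = 5.20×10¹⁰ m.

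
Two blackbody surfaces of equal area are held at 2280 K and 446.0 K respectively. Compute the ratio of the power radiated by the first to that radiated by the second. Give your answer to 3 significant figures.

P₁/P₂ ≈ 683

With equal areas, P₁/P₂ = (T₁/T₂)⁴ = (2280/446.0)⁴ = 683.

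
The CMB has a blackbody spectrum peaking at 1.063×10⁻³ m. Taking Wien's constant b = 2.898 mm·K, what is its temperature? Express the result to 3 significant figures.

T ≈ 2.73 K

Wien's law gives T = b/λ_max = (2.898×10⁻³ m·K)/(1.063×10⁻³ m) = 2.73 K.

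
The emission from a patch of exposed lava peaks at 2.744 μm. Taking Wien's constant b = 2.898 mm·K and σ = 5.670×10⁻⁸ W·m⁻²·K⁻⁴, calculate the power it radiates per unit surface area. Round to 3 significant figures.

Wien's law: T = b/λ_max = 2.898×10⁻³/2.744×10⁻⁶ = 1056.12 K.
Then I = σT⁴ = 5.670×10⁻⁸×(1056.12)⁴ = 7.05×10⁴ W/m².

I ≈ 7.05×10⁴ W/m²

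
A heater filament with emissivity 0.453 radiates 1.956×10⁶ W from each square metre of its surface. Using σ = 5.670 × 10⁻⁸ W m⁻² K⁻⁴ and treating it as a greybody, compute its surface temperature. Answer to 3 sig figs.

I = εσT⁴, so T = (I/εσ)^(1/4) = (1.956×10⁶/(0.453×5.670×10⁻⁸))^(1/4) = 2.95×10³ K.

T ≈ 2.95×10³ K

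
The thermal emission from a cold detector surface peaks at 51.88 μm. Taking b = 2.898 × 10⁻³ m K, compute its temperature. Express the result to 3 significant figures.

T ≈ 55.9 K

Wien's law gives T = b/λ_max = (2.898×10⁻³ m·K)/(5.188×10⁻⁵ m) = 55.9 K.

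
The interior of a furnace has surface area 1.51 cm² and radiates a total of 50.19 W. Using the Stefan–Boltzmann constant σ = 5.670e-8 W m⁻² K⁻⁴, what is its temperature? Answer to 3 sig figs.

Area A = 1.51 cm² = 1.51×10⁻⁴ m².
P = σAT⁴ ⇒ T = (P/(σA))^(1/4) = (50.19/(5.670×10⁻⁸×1.51×10⁻⁴))^(1/4) = 1.56×10³ K.

T ≈ 1.56×10³ K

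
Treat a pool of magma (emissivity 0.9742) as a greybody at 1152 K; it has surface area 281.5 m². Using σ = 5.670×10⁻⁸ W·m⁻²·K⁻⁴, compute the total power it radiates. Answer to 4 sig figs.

P ≈ 2.739×10⁷ W

Area A = 281.5 m².
P = εσAT⁴ = 0.9742 × 5.670×10⁻⁸ × 281.5 × (1152)⁴ = 2.739×10⁷ W.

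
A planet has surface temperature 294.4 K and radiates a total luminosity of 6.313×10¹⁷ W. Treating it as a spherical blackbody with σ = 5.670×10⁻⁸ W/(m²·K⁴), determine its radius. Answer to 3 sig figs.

R ≈ 1.09×10⁷ m

L = 4πR²σT⁴ ⇒ R = √(L/(4πσT⁴)).
σT⁴ = 425.926 W/m², so R = √(6.313×10¹⁷/(4π×425.926)) = 1.09×10⁷ m.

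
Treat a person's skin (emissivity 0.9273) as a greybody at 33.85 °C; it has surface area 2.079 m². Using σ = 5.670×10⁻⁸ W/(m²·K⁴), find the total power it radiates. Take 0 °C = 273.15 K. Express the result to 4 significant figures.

P ≈ 971.0 W

T = 33.85 °C + 273.15 = 307.00 K.
Area A = 2.079 m².
P = εσAT⁴ = 0.9273 × 5.670×10⁻⁸ × 2.079 × (307.00)⁴ = 971.0 W.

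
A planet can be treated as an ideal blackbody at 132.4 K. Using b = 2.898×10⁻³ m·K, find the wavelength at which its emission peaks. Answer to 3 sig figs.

Wien's displacement law: λ_max = b/T = (2.898×10⁻³ m·K)/(132.4 K) = 2.189×10⁻⁵ m.
That is 21.9 μm, in the infrared range.

λ_max ≈ 21.9 μm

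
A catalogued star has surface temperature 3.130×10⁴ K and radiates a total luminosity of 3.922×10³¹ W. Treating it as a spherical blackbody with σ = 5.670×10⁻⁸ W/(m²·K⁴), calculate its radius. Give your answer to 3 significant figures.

L = 4πR²σT⁴ ⇒ R = √(L/(4πσT⁴)).
σT⁴ = 5.44202×10¹⁰ W/m², so R = √(3.922×10³¹/(4π×5.44202×10¹⁰)) = 7.57×10⁹ m.

R ≈ 7.57×10⁹ m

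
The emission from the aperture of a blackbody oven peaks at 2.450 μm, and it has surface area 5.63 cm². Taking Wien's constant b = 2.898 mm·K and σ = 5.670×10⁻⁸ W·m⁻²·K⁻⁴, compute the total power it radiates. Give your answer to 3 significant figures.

Wien's law: T = b/λ_max = 2.898×10⁻³/2.450×10⁻⁶ = 1182.86 K.
Area A = 5.63 cm² = 5.63×10⁻⁴ m².
Then P = σAT⁴ = 5.670×10⁻⁸×5.63×10⁻⁴×(1182.86)⁴ = 62.5 W.

P ≈ 62.5 W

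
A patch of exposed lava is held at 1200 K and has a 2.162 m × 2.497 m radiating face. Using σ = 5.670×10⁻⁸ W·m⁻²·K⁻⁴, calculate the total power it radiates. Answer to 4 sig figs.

P ≈ 6.347×10⁵ W

Area A = 2.162 × 2.497 = 5.39851 m².
P = σAT⁴ = 5.670×10⁻⁸ × 5.39851 × (1200)⁴ = 6.347×10⁵ W.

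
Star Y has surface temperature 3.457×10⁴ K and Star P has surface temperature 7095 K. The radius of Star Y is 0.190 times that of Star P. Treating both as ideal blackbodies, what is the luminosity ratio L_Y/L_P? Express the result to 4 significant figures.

L ∝ R²T⁴, so L_Y/L_P = (R_Y/R_P)²(T_Y/T_P)⁴ = (0.190)² × (3.457×10⁴/7095)⁴ = 0.0361 × 563.622 = 20.35.

L_Y/L_P ≈ 20.35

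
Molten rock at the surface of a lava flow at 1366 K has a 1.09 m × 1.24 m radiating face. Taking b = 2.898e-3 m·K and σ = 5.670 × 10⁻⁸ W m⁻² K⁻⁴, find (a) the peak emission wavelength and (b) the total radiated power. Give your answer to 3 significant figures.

(a) λ_max = b/T = 2.898×10⁻³/1366 = 2.122×10⁻⁶ m = 2.12 μm.
Area A = 1.09 × 1.24 = 1.3516 m².
(b) P = σAT⁴ = 5.670×10⁻⁸×1.3516×(1366)⁴ = 2.67×10⁵ W.

λ_max ≈ 2.12 μm; P ≈ 2.67×10⁵ W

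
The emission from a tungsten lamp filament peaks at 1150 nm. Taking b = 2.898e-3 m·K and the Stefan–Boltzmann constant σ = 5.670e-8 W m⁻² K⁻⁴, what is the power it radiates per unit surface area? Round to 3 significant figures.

I ≈ 2.29×10⁶ W/m²

Wien's law: T = b/λ_max = 2.898×10⁻³/1.150×10⁻⁶ = 2520.00 K.
Then I = σT⁴ = 5.670×10⁻⁸×(2520.00)⁴ = 2.29×10⁶ W/m².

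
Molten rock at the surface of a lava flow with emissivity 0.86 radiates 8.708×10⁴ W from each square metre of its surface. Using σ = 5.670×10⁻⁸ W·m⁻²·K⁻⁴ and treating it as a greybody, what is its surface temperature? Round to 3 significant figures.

I = εσT⁴, so T = (I/εσ)^(1/4) = (8.708×10⁴/(0.86×5.670×10⁻⁸))^(1/4) = 1.16×10³ K.

T ≈ 1.16×10³ K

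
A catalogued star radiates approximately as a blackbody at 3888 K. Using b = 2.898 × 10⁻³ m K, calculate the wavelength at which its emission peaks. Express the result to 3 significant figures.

λ_max ≈ 0.745 μm

Wien's displacement law: λ_max = b/T = (2.898×10⁻³ m·K)/(3888 K) = 7.454×10⁻⁷ m.
That is 0.745 μm, in the visible range.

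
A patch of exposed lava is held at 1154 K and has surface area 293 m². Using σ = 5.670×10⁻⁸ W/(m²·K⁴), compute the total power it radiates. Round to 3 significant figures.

P ≈ 2.95×10⁷ W

Area A = 293 m².
P = σAT⁴ = 5.670×10⁻⁸ × 293 × (1154)⁴ = 2.95×10⁷ W.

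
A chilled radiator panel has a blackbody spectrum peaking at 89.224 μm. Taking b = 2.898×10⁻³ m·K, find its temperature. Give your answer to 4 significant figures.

Wien's law gives T = b/λ_max = (2.898×10⁻³ m·K)/(8.9224×10⁻⁵ m) = 32.48 K.

T ≈ 32.48 K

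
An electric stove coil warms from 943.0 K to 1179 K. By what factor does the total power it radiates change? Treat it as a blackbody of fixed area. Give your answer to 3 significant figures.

P ∝ T⁴, so P₂/P₁ = (T₂/T₁)⁴ = (1179/943.0)⁴ = (1.25027)⁴ = 2.44.

P₂/P₁ ≈ 2.44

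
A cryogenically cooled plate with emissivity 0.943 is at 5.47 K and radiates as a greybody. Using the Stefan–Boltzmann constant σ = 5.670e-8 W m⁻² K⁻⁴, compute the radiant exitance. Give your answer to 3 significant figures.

I ≈ 4.79×10⁻⁵ W/m²

Stefan–Boltzmann: I = εσT⁴ = 0.943 × 5.670×10⁻⁸ × (5.47)⁴ = 4.79×10⁻⁵ W/m².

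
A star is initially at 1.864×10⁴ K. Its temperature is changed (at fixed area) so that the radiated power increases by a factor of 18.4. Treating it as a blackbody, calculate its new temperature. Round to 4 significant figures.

P ∝ T⁴, so T₂/T₁ = (P₂/P₁)^(1/4) = (18.4)^(1/4) = 2.07112.
T₂ = 1.864×10⁴ × 2.07112 = 3.861×10⁴ K.

T₂ ≈ 3.861×10⁴ K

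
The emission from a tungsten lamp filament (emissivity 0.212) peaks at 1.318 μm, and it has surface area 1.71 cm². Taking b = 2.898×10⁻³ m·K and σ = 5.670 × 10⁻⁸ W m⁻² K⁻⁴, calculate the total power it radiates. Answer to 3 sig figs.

Wien's law: T = b/λ_max = 2.898×10⁻³/1.318×10⁻⁶ = 2198.79 K.
Area A = 1.71 cm² = 1.71×10⁻⁴ m².
Then P = εσAT⁴ = 0.212×5.670×10⁻⁸×1.71×10⁻⁴×(2198.79)⁴ = 48.0 W.

P ≈ 48.0 W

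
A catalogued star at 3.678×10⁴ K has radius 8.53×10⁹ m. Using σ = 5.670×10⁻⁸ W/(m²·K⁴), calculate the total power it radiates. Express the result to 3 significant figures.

P ≈ 9.49×10³¹ W

Surface area A = 4πR² = 4π(8.53×10⁹ m)² = 9.14340×10²⁰ m².
P = σAT⁴ = 5.670×10⁻⁸ × 9.14340×10²⁰ × (3.678×10⁴)⁴ = 9.49×10³¹ W.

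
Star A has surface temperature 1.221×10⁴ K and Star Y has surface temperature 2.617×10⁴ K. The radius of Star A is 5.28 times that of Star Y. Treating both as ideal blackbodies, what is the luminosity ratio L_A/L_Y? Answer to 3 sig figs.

L_A/L_Y ≈ 1.32

L ∝ R²T⁴, so L_A/L_Y = (R_A/R_Y)²(T_A/T_Y)⁴ = (5.28)² × (1.221×10⁴/2.617×10⁴)⁴ = 27.8784 × 0.0473858 = 1.32.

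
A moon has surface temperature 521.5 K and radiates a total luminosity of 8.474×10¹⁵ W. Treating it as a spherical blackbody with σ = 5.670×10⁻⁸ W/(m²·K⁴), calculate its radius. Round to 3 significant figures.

L = 4πR²σT⁴ ⇒ R = √(L/(4πσT⁴)).
σT⁴ = 4193.73 W/m², so R = √(8.474×10¹⁵/(4π×4193.73)) = 4.01×10⁵ m.

R ≈ 4.01×10⁵ m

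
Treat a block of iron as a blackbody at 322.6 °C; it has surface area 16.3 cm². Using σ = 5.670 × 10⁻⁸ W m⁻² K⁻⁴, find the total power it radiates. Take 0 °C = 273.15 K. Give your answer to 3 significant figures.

P ≈ 11.6 W

T = 322.6 °C + 273.15 = 595.75 K.
Area A = 16.3 cm² = 1.63×10⁻³ m².
P = σAT⁴ = 5.670×10⁻⁸ × 1.63×10⁻³ × (595.75)⁴ = 11.6 W.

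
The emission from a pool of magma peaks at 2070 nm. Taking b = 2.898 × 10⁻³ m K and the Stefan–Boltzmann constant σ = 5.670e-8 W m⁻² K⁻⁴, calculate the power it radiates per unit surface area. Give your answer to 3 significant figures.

I ≈ 2.18×10⁵ W/m²

Wien's law: T = b/λ_max = 2.898×10⁻³/2.070×10⁻⁶ = 1400.00 K.
Then I = σT⁴ = 5.670×10⁻⁸×(1400.00)⁴ = 2.18×10⁵ W/m².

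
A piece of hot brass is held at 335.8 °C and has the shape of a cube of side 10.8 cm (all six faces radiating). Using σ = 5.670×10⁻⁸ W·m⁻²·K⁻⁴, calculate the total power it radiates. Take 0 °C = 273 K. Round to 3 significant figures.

T = 335.8 °C + 273 = 608.8 K.
Area A = 6s² = 6×(0.108 m)² = 0.069984 m².
P = σAT⁴ = 5.670×10⁻⁸ × 0.069984 × (608.8)⁴ = 545 W.

P ≈ 545 W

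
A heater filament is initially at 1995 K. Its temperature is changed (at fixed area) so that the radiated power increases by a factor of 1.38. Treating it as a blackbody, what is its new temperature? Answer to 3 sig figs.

P ∝ T⁴, so T₂/T₁ = (P₂/P₁)^(1/4) = (1.38)^(1/4) = 1.08385.
T₂ = 1995 × 1.08385 = 2.16×10³ K.

T₂ ≈ 2.16×10³ K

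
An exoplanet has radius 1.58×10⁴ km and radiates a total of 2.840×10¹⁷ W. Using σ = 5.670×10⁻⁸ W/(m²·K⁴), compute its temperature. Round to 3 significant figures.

Surface area A = 4πR² = 4π(1.58×10⁷ m)² = 3.13707×10¹⁵ m².
P = σAT⁴ ⇒ T = (P/(σA))^(1/4) = (2.840×10¹⁷/(5.670×10⁻⁸×3.13707×10¹⁵))^(1/4) = 200 K.

T ≈ 200 K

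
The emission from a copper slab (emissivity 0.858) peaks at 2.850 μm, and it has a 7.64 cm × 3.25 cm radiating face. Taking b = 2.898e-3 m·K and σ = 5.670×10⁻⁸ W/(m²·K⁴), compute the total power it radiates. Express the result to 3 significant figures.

P ≈ 129 W

Wien's law: T = b/λ_max = 2.898×10⁻³/2.850×10⁻⁶ = 1016.84 K.
Area A = 0.0764 × 0.0325 = 2.483×10⁻³ m².
Then P = εσAT⁴ = 0.858×5.670×10⁻⁸×2.483×10⁻³×(1016.84)⁴ = 129 W.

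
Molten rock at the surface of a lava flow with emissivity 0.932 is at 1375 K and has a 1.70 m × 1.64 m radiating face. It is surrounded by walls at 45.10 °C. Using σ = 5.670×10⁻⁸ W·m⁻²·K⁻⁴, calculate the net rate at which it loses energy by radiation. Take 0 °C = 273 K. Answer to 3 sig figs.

Net loss ≈ 5.25×10⁵ W

Surroundings: T = 45.10 °C + 273 = 318.10 K.
Area A = 1.70 × 1.64 = 2.788 m².
Net radiated power P_net = εσA(T⁴ − T₀⁴) = 0.932×5.670×10⁻⁸×2.788×(1375⁴ − 318.10⁴).
T⁴ − T₀⁴ = 3.57446×10¹² − 1.02389×10¹⁰ = 3.56422×10¹² K⁴, so P_net = 5.25×10⁵ W.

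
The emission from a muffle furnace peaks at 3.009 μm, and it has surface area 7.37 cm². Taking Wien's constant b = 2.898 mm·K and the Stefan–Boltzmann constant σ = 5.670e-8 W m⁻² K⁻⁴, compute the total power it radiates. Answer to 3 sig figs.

Wien's law: T = b/λ_max = 2.898×10⁻³/3.009×10⁻⁶ = 963.111 K.
Area A = 7.37 cm² = 7.37×10⁻⁴ m².
Then P = σAT⁴ = 5.670×10⁻⁸×7.37×10⁻⁴×(963.111)⁴ = 36.0 W.

P ≈ 36.0 W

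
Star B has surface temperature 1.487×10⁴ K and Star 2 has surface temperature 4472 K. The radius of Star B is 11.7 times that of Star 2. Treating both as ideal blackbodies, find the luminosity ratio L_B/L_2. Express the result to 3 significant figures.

L ∝ R²T⁴, so L_B/L_2 = (R_B/R_2)²(T_B/T_2)⁴ = (11.7)² × (1.487×10⁴/4472)⁴ = 136.89 × 122.247 = 1.67×10⁴.

L_B/L_2 ≈ 1.67×10⁴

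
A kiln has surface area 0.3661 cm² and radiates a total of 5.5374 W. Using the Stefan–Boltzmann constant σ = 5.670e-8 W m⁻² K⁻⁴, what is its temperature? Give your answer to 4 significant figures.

Area A = 0.3661 cm² = 3.661×10⁻⁵ m².
P = σAT⁴ ⇒ T = (P/(σA))^(1/4) = (5.5374/(5.670×10⁻⁸×3.661×10⁻⁵))^(1/4) = 1278 K.

T ≈ 1278 K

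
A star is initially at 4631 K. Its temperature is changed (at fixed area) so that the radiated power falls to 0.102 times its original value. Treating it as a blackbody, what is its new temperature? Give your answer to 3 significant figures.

T₂ ≈ 2.62×10³ K

P ∝ T⁴, so T₂/T₁ = (P₂/P₁)^(1/4) = (0.102)^(1/4) = 0.565132.
T₂ = 4631 × 0.565132 = 2.62×10³ K.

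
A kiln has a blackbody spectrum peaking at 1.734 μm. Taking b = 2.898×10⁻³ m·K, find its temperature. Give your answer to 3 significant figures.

Wien's law gives T = b/λ_max = (2.898×10⁻³ m·K)/(1.734×10⁻⁶ m) = 1.67×10³ K.

T ≈ 1.67×10³ K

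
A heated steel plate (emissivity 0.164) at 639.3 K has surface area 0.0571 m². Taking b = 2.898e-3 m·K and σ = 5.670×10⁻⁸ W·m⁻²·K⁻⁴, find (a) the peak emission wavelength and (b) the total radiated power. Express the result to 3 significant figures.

λ_max ≈ 4.53 μm; P ≈ 88.7 W

(a) λ_max = b/T = 2.898×10⁻³/639.3 = 4.533×10⁻⁶ m = 4.53 μm.
Area A = 0.0571 m².
(b) P = εσAT⁴ = 0.164×5.670×10⁻⁸×0.0571×(639.3)⁴ = 88.7 W.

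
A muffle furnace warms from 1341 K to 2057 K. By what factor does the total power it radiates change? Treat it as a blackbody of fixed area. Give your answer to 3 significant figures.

P₂/P₁ ≈ 5.54

P ∝ T⁴, so P₂/P₁ = (T₂/T₁)⁴ = (2057/1341)⁴ = (1.53393)⁴ = 5.54.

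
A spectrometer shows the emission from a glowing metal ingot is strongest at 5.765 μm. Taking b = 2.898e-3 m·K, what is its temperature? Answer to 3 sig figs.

Wien's law gives T = b/λ_max = (2.898×10⁻³ m·K)/(5.765×10⁻⁶ m) = 503 K.

T ≈ 503 K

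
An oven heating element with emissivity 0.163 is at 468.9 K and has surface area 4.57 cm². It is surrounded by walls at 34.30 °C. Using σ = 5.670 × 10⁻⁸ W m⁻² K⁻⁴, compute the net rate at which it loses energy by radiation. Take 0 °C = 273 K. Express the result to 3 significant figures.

Surroundings: T = 34.30 °C + 273 = 307.30 K.
Area A = 4.57 cm² = 4.57×10⁻⁴ m².
Net radiated power P_net = εσA(T⁴ − T₀⁴) = 0.163×5.670×10⁻⁸×4.57×10⁻⁴×(468.9⁴ − 307.30⁴).
T⁴ − T₀⁴ = 4.83416×10¹⁰ − 8.91765×10⁹ = 3.94240×10¹⁰ K⁴, so P_net = 0.167 W.

Net loss ≈ 0.167 W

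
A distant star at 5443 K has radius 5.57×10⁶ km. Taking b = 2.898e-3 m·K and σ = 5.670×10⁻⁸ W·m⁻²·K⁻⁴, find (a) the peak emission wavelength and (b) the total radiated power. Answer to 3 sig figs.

(a) λ_max = b/T = 2.898×10⁻³/5443 = 5.324×10⁻⁷ m = 532 nm.
Surface area A = 4πR² = 4π(5.57×10⁹ m)² = 3.89870×10²⁰ m².
(b) P = σAT⁴ = 5.670×10⁻⁸×3.89870×10²⁰×(5443)⁴ = 1.94×10²⁸ W.

λ_max ≈ 532 nm; P ≈ 1.94×10²⁸ W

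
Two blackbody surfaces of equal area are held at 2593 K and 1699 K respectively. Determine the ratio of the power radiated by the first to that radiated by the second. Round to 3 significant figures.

With equal areas, P₁/P₂ = (T₁/T₂)⁴ = (2593/1699)⁴ = 5.43.

P₁/P₂ ≈ 5.43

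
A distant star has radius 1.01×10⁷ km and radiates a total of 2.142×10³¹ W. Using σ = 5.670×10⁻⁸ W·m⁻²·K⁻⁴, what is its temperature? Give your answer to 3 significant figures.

T ≈ 2.33×10⁴ K

Surface area A = 4πR² = 4π(1.01×10¹⁰ m)² = 1.28190×10²¹ m².
P = σAT⁴ ⇒ T = (P/(σA))^(1/4) = (2.142×10³¹/(5.670×10⁻⁸×1.28190×10²¹))^(1/4) = 2.33×10⁴ K.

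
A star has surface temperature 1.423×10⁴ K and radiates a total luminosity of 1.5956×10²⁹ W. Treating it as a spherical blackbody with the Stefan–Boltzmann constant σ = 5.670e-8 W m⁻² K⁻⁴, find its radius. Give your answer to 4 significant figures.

R ≈ 2.337×10⁹ m

L = 4πR²σT⁴ ⇒ R = √(L/(4πσT⁴)).
σT⁴ = 2.32489×10⁹ W/m², so R = √(1.5956×10²⁹/(4π×2.32489×10⁹)) = 2.337×10⁹ m.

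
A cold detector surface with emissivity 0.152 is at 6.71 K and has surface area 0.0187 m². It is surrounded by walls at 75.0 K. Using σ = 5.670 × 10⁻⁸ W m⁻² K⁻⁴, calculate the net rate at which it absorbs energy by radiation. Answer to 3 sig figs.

Net gain ≈ 5.10×10⁻³ W

Area A = 0.0187 m².
Net radiated power P_net = εσA(T⁴ − T₀⁴) = 0.152×5.670×10⁻⁸×0.0187×(6.71⁴ − 75.0⁴).
T⁴ − T₀⁴ = 2027.17 − 3.16406×10⁷ = -3.16386×10⁷ K⁴, so P_net = -5.10×10⁻³ W — negative, meaning a net gain of 5.10×10⁻³ W.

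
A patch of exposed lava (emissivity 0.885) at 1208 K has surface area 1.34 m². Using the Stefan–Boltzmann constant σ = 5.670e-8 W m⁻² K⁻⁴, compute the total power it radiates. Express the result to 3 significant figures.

Area A = 1.34 m².
P = εσAT⁴ = 0.885 × 5.670×10⁻⁸ × 1.34 × (1208)⁴ = 1.43×10⁵ W.

P ≈ 1.43×10⁵ W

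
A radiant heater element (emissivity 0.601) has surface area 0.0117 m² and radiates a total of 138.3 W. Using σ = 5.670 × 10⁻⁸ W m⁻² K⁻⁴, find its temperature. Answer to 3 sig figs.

T ≈ 767 K

Area A = 0.0117 m².
P = εσAT⁴ ⇒ T = (P/(εσA))^(1/4) = (138.3/(0.601×5.670×10⁻⁸×0.0117))^(1/4) = 767 K.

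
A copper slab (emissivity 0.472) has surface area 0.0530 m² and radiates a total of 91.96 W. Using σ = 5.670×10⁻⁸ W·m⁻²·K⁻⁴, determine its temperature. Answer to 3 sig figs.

Area A = 0.0530 m².
P = εσAT⁴ ⇒ T = (P/(εσA))^(1/4) = (91.96/(0.472×5.670×10⁻⁸×0.0530))^(1/4) = 505 K.

T ≈ 505 K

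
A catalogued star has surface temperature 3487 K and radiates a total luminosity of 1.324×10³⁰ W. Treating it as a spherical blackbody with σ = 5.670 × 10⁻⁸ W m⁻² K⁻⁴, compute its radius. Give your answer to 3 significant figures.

L = 4πR²σT⁴ ⇒ R = √(L/(4πσT⁴)).
σT⁴ = 8.38283×10⁶ W/m², so R = √(1.324×10³⁰/(4π×8.38283×10⁶)) = 1.12×10¹¹ m.

R ≈ 1.12×10¹¹ m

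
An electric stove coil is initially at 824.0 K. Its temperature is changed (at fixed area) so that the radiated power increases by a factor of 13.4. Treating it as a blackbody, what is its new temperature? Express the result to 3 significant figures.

T₂ ≈ 1.58×10³ K

P ∝ T⁴, so T₂/T₁ = (P₂/P₁)^(1/4) = (13.4)^(1/4) = 1.91327.
T₂ = 824.0 × 1.91327 = 1.58×10³ K.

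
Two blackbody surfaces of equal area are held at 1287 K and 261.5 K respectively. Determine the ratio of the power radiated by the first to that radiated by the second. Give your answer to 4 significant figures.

With equal areas, P₁/P₂ = (T₁/T₂)⁴ = (1287/261.5)⁴ = 586.7.

P₁/P₂ ≈ 586.7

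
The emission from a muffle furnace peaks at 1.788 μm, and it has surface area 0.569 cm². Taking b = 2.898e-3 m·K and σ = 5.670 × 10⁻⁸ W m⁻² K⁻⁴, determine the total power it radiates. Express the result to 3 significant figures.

P ≈ 22.3 W

Wien's law: T = b/λ_max = 2.898×10⁻³/1.788×10⁻⁶ = 1620.81 K.
Area A = 0.569 cm² = 5.69×10⁻⁵ m².
Then P = σAT⁴ = 5.670×10⁻⁸×5.69×10⁻⁵×(1620.81)⁴ = 22.3 W.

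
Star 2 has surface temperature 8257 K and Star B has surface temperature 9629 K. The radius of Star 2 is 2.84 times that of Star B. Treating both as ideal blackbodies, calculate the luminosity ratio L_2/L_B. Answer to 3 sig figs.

L_2/L_B ≈ 4.36

L ∝ R²T⁴, so L_2/L_B = (R_2/R_B)²(T_2/T_B)⁴ = (2.84)² × (8257/9629)⁴ = 8.0656 × 0.540710 = 4.36.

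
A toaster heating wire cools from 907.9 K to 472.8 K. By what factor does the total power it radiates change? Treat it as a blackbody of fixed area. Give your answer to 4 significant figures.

P ∝ T⁴, so P₂/P₁ = (T₂/T₁)⁴ = (472.8/907.9)⁴ = (0.520762)⁴ = 0.07355.

P₂/P₁ ≈ 0.07355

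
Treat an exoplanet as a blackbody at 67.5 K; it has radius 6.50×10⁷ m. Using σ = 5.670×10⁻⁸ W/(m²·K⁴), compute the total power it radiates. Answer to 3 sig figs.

P ≈ 6.25×10¹⁶ W

Surface area A = 4πR² = 4π(6.50×10⁷ m)² = 5.30929×10¹⁶ m².
P = σAT⁴ = 5.670×10⁻⁸ × 5.30929×10¹⁶ × (67.5)⁴ = 6.25×10¹⁶ W.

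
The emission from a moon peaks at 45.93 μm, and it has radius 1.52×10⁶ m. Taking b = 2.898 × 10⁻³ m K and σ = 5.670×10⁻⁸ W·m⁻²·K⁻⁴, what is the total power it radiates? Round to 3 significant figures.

P ≈ 2.61×10¹³ W

Wien's law: T = b/λ_max = 2.898×10⁻³/4.593×10⁻⁵ = 63.0960 K.
Surface area A = 4πR² = 4π(1.52×10⁶ m)² = 2.90333×10¹³ m².
Then P = σAT⁴ = 5.670×10⁻⁸×2.90333×10¹³×(63.0960)⁴ = 2.61×10¹³ W.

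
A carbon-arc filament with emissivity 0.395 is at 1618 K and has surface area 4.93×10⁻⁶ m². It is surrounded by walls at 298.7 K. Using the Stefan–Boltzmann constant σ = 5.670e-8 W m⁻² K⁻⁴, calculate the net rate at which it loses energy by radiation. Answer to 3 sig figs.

Net loss ≈ 0.756 W

Area A = 4.93×10⁻⁶ m².
Net radiated power P_net = εσA(T⁴ − T₀⁴) = 0.395×5.670×10⁻⁸×4.93×10⁻⁶×(1618⁴ − 298.7⁴).
T⁴ − T₀⁴ = 6.85353×10¹² − 7.96051×10⁹ = 6.84557×10¹² K⁴, so P_net = 0.756 W.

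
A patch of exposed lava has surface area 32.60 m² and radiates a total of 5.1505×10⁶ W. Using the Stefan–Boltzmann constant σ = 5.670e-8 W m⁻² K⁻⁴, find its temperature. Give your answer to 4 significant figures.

T ≈ 1292 K

Area A = 32.60 m².
P = σAT⁴ ⇒ T = (P/(σA))^(1/4) = (5.1505×10⁶/(5.670×10⁻⁸×32.60))^(1/4) = 1292 K.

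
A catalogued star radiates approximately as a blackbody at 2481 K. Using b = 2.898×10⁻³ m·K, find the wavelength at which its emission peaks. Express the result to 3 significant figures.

Wien's displacement law: λ_max = b/T = (2.898×10⁻³ m·K)/(2481 K) = 1.168×10⁻⁶ m.
That is 1.17×10³ nm, in the infrared range.

λ_max ≈ 1.17×10³ nm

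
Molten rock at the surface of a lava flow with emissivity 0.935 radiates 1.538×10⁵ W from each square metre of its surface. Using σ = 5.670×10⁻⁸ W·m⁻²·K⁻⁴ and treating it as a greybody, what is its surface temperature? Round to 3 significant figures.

I = εσT⁴, so T = (I/εσ)^(1/4) = (1.538×10⁵/(0.935×5.670×10⁻⁸))^(1/4) = 1.31×10³ K.

T ≈ 1.31×10³ K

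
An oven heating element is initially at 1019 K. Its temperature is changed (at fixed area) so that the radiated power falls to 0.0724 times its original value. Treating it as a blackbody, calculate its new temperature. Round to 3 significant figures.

T₂ ≈ 529 K

P ∝ T⁴, so T₂/T₁ = (P₂/P₁)^(1/4) = (0.0724)^(1/4) = 0.518722.
T₂ = 1019 × 0.518722 = 529 K.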